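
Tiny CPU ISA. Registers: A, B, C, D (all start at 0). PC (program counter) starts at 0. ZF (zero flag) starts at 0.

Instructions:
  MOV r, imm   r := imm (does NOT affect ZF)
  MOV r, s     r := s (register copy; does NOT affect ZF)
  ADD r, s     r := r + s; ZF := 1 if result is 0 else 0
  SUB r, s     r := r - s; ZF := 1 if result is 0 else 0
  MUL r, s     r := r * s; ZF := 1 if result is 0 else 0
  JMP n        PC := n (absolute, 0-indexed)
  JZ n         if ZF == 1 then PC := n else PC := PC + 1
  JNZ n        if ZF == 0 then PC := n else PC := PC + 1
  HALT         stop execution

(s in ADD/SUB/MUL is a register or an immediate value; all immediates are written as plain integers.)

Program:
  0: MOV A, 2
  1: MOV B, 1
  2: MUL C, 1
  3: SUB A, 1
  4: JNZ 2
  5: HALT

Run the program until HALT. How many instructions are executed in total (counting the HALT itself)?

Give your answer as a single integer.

Step 1: PC=0 exec 'MOV A, 2'. After: A=2 B=0 C=0 D=0 ZF=0 PC=1
Step 2: PC=1 exec 'MOV B, 1'. After: A=2 B=1 C=0 D=0 ZF=0 PC=2
Step 3: PC=2 exec 'MUL C, 1'. After: A=2 B=1 C=0 D=0 ZF=1 PC=3
Step 4: PC=3 exec 'SUB A, 1'. After: A=1 B=1 C=0 D=0 ZF=0 PC=4
Step 5: PC=4 exec 'JNZ 2'. After: A=1 B=1 C=0 D=0 ZF=0 PC=2
Step 6: PC=2 exec 'MUL C, 1'. After: A=1 B=1 C=0 D=0 ZF=1 PC=3
Step 7: PC=3 exec 'SUB A, 1'. After: A=0 B=1 C=0 D=0 ZF=1 PC=4
Step 8: PC=4 exec 'JNZ 2'. After: A=0 B=1 C=0 D=0 ZF=1 PC=5
Step 9: PC=5 exec 'HALT'. After: A=0 B=1 C=0 D=0 ZF=1 PC=5 HALTED
Total instructions executed: 9

Answer: 9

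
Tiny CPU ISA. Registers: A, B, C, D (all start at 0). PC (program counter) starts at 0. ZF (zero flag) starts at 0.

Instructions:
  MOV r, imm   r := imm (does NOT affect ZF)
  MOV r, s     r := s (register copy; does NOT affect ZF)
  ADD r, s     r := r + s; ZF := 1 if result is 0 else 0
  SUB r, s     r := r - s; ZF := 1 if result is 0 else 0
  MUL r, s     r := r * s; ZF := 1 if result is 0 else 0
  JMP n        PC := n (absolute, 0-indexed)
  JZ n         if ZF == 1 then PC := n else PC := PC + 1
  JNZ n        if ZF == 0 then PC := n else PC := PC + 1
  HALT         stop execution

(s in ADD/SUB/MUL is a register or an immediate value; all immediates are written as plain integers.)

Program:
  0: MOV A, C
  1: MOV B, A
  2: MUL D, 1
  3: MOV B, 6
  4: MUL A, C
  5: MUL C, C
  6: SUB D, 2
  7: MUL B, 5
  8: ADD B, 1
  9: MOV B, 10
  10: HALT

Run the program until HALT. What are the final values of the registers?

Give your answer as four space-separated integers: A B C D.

Answer: 0 10 0 -2

Derivation:
Step 1: PC=0 exec 'MOV A, C'. After: A=0 B=0 C=0 D=0 ZF=0 PC=1
Step 2: PC=1 exec 'MOV B, A'. After: A=0 B=0 C=0 D=0 ZF=0 PC=2
Step 3: PC=2 exec 'MUL D, 1'. After: A=0 B=0 C=0 D=0 ZF=1 PC=3
Step 4: PC=3 exec 'MOV B, 6'. After: A=0 B=6 C=0 D=0 ZF=1 PC=4
Step 5: PC=4 exec 'MUL A, C'. After: A=0 B=6 C=0 D=0 ZF=1 PC=5
Step 6: PC=5 exec 'MUL C, C'. After: A=0 B=6 C=0 D=0 ZF=1 PC=6
Step 7: PC=6 exec 'SUB D, 2'. After: A=0 B=6 C=0 D=-2 ZF=0 PC=7
Step 8: PC=7 exec 'MUL B, 5'. After: A=0 B=30 C=0 D=-2 ZF=0 PC=8
Step 9: PC=8 exec 'ADD B, 1'. After: A=0 B=31 C=0 D=-2 ZF=0 PC=9
Step 10: PC=9 exec 'MOV B, 10'. After: A=0 B=10 C=0 D=-2 ZF=0 PC=10
Step 11: PC=10 exec 'HALT'. After: A=0 B=10 C=0 D=-2 ZF=0 PC=10 HALTED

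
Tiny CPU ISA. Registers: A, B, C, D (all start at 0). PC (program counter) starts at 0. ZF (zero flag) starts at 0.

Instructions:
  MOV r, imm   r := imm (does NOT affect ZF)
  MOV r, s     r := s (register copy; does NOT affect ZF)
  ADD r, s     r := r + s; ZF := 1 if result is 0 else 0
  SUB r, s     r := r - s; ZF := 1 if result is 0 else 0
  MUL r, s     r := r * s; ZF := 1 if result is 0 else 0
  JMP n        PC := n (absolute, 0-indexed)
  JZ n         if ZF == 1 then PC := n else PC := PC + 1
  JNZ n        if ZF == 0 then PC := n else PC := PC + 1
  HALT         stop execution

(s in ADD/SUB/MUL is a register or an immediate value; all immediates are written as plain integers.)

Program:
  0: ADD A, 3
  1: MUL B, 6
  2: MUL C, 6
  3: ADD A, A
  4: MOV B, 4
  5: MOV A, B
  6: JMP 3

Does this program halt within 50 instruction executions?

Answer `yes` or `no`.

Answer: no

Derivation:
Step 1: PC=0 exec 'ADD A, 3'. After: A=3 B=0 C=0 D=0 ZF=0 PC=1
Step 2: PC=1 exec 'MUL B, 6'. After: A=3 B=0 C=0 D=0 ZF=1 PC=2
Step 3: PC=2 exec 'MUL C, 6'. After: A=3 B=0 C=0 D=0 ZF=1 PC=3
Step 4: PC=3 exec 'ADD A, A'. After: A=6 B=0 C=0 D=0 ZF=0 PC=4
Step 5: PC=4 exec 'MOV B, 4'. After: A=6 B=4 C=0 D=0 ZF=0 PC=5
Step 6: PC=5 exec 'MOV A, B'. After: A=4 B=4 C=0 D=0 ZF=0 PC=6
Step 7: PC=6 exec 'JMP 3'. After: A=4 B=4 C=0 D=0 ZF=0 PC=3
Step 8: PC=3 exec 'ADD A, A'. After: A=8 B=4 C=0 D=0 ZF=0 PC=4
Step 9: PC=4 exec 'MOV B, 4'. After: A=8 B=4 C=0 D=0 ZF=0 PC=5
Step 10: PC=5 exec 'MOV A, B'. After: A=4 B=4 C=0 D=0 ZF=0 PC=6
State after step 10 equals state after step 6: the program is in a cycle of length 4 and will never halt.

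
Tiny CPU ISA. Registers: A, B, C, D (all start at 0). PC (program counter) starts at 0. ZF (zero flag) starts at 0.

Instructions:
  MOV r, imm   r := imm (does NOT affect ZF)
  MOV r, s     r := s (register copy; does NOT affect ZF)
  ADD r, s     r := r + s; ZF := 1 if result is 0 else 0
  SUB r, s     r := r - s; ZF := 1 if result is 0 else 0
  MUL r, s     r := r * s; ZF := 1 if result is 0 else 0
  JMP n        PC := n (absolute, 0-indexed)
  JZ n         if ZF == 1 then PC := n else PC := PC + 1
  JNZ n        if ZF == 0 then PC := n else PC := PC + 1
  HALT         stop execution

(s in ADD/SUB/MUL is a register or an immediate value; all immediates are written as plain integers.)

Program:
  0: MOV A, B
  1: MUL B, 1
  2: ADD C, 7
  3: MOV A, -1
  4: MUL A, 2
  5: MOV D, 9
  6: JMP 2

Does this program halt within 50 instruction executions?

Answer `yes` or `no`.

Answer: no

Derivation:
Step 1: PC=0 exec 'MOV A, B'. After: A=0 B=0 C=0 D=0 ZF=0 PC=1
Step 2: PC=1 exec 'MUL B, 1'. After: A=0 B=0 C=0 D=0 ZF=1 PC=2
Step 3: PC=2 exec 'ADD C, 7'. After: A=0 B=0 C=7 D=0 ZF=0 PC=3
Step 4: PC=3 exec 'MOV A, -1'. After: A=-1 B=0 C=7 D=0 ZF=0 PC=4
Step 5: PC=4 exec 'MUL A, 2'. After: A=-2 B=0 C=7 D=0 ZF=0 PC=5
Step 6: PC=5 exec 'MOV D, 9'. After: A=-2 B=0 C=7 D=9 ZF=0 PC=6
Step 7: PC=6 exec 'JMP 2'. After: A=-2 B=0 C=7 D=9 ZF=0 PC=2
Step 8: PC=2 exec 'ADD C, 7'. After: A=-2 B=0 C=14 D=9 ZF=0 PC=3
Step 9: PC=3 exec 'MOV A, -1'. After: A=-1 B=0 C=14 D=9 ZF=0 PC=4
Step 10: PC=4 exec 'MUL A, 2'. After: A=-2 B=0 C=14 D=9 ZF=0 PC=5
Step 11: PC=5 exec 'MOV D, 9'. After: A=-2 B=0 C=14 D=9 ZF=0 PC=6
Step 12: PC=6 exec 'JMP 2'. After: A=-2 B=0 C=14 D=9 ZF=0 PC=2
Step 13: PC=2 exec 'ADD C, 7'. After: A=-2 B=0 C=21 D=9 ZF=0 PC=3
Step 14: PC=3 exec 'MOV A, -1'. After: A=-1 B=0 C=21 D=9 ZF=0 PC=4
Step 15: PC=4 exec 'MUL A, 2'. After: A=-2 B=0 C=21 D=9 ZF=0 PC=5
After 50 steps: not halted. PC revisits the same instructions with no path to HALT; will never halt.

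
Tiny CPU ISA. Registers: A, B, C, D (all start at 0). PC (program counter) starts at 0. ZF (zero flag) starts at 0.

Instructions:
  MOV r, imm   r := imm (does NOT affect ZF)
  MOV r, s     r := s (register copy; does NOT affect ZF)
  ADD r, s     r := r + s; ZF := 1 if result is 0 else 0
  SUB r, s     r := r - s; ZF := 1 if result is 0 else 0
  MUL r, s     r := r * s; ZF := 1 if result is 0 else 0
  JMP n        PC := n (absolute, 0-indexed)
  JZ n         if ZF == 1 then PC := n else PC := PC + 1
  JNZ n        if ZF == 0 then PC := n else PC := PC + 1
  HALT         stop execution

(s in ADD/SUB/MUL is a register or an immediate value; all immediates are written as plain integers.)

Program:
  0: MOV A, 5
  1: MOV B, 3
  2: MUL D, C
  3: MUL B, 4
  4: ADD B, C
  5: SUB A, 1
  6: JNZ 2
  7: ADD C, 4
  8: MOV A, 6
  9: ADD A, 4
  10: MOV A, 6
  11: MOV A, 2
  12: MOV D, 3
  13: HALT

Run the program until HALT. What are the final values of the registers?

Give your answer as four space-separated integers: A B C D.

Step 1: PC=0 exec 'MOV A, 5'. After: A=5 B=0 C=0 D=0 ZF=0 PC=1
Step 2: PC=1 exec 'MOV B, 3'. After: A=5 B=3 C=0 D=0 ZF=0 PC=2
Step 3: PC=2 exec 'MUL D, C'. After: A=5 B=3 C=0 D=0 ZF=1 PC=3
Step 4: PC=3 exec 'MUL B, 4'. After: A=5 B=12 C=0 D=0 ZF=0 PC=4
Step 5: PC=4 exec 'ADD B, C'. After: A=5 B=12 C=0 D=0 ZF=0 PC=5
Step 6: PC=5 exec 'SUB A, 1'. After: A=4 B=12 C=0 D=0 ZF=0 PC=6
Step 7: PC=6 exec 'JNZ 2'. After: A=4 B=12 C=0 D=0 ZF=0 PC=2
Step 8: PC=2 exec 'MUL D, C'. After: A=4 B=12 C=0 D=0 ZF=1 PC=3
Step 9: PC=3 exec 'MUL B, 4'. After: A=4 B=48 C=0 D=0 ZF=0 PC=4
Step 10: PC=4 exec 'ADD B, C'. After: A=4 B=48 C=0 D=0 ZF=0 PC=5
Step 11: PC=5 exec 'SUB A, 1'. After: A=3 B=48 C=0 D=0 ZF=0 PC=6
Step 12: PC=6 exec 'JNZ 2'. After: A=3 B=48 C=0 D=0 ZF=0 PC=2
Step 13: PC=2 exec 'MUL D, C'. After: A=3 B=48 C=0 D=0 ZF=1 PC=3
Step 14: PC=3 exec 'MUL B, 4'. After: A=3 B=192 C=0 D=0 ZF=0 PC=4
Step 15: PC=4 exec 'ADD B, C'. After: A=3 B=192 C=0 D=0 ZF=0 PC=5
Step 16: PC=5 exec 'SUB A, 1'. After: A=2 B=192 C=0 D=0 ZF=0 PC=6
Step 17: PC=6 exec 'JNZ 2'. After: A=2 B=192 C=0 D=0 ZF=0 PC=2
Step 18: PC=2 exec 'MUL D, C'. After: A=2 B=192 C=0 D=0 ZF=1 PC=3
Step 19: PC=3 exec 'MUL B, 4'. After: A=2 B=768 C=0 D=0 ZF=0 PC=4
Step 20: PC=4 exec 'ADD B, C'. After: A=2 B=768 C=0 D=0 ZF=0 PC=5
Step 21: PC=5 exec 'SUB A, 1'. After: A=1 B=768 C=0 D=0 ZF=0 PC=6
Step 22: PC=6 exec 'JNZ 2'. After: A=1 B=768 C=0 D=0 ZF=0 PC=2
Step 23: PC=2 exec 'MUL D, C'. After: A=1 B=768 C=0 D=0 ZF=1 PC=3
Step 24: PC=3 exec 'MUL B, 4'. After: A=1 B=3072 C=0 D=0 ZF=0 PC=4
Step 25: PC=4 exec 'ADD B, C'. After: A=1 B=3072 C=0 D=0 ZF=0 PC=5
Step 26: PC=5 exec 'SUB A, 1'. After: A=0 B=3072 C=0 D=0 ZF=1 PC=6
Step 27: PC=6 exec 'JNZ 2'. After: A=0 B=3072 C=0 D=0 ZF=1 PC=7
Step 28: PC=7 exec 'ADD C, 4'. After: A=0 B=3072 C=4 D=0 ZF=0 PC=8
Step 29: PC=8 exec 'MOV A, 6'. After: A=6 B=3072 C=4 D=0 ZF=0 PC=9
Step 30: PC=9 exec 'ADD A, 4'. After: A=10 B=3072 C=4 D=0 ZF=0 PC=10
Step 31: PC=10 exec 'MOV A, 6'. After: A=6 B=3072 C=4 D=0 ZF=0 PC=11
Step 32: PC=11 exec 'MOV A, 2'. After: A=2 B=3072 C=4 D=0 ZF=0 PC=12
Step 33: PC=12 exec 'MOV D, 3'. After: A=2 B=3072 C=4 D=3 ZF=0 PC=13
Step 34: PC=13 exec 'HALT'. After: A=2 B=3072 C=4 D=3 ZF=0 PC=13 HALTED

Answer: 2 3072 4 3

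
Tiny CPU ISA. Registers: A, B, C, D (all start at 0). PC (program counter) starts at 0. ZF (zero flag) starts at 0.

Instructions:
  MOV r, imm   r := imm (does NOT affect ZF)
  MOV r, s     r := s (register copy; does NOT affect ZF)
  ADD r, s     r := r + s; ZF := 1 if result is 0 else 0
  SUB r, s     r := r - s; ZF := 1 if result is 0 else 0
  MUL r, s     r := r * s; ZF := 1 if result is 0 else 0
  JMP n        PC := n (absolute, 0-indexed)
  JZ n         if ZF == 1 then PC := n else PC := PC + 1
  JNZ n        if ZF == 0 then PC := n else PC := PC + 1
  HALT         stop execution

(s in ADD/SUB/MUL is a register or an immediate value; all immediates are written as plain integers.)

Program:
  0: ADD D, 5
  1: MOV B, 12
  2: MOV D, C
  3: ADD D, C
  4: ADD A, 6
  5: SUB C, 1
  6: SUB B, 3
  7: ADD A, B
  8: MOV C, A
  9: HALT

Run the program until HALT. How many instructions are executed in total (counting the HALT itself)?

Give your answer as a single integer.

Answer: 10

Derivation:
Step 1: PC=0 exec 'ADD D, 5'. After: A=0 B=0 C=0 D=5 ZF=0 PC=1
Step 2: PC=1 exec 'MOV B, 12'. After: A=0 B=12 C=0 D=5 ZF=0 PC=2
Step 3: PC=2 exec 'MOV D, C'. After: A=0 B=12 C=0 D=0 ZF=0 PC=3
Step 4: PC=3 exec 'ADD D, C'. After: A=0 B=12 C=0 D=0 ZF=1 PC=4
Step 5: PC=4 exec 'ADD A, 6'. After: A=6 B=12 C=0 D=0 ZF=0 PC=5
Step 6: PC=5 exec 'SUB C, 1'. After: A=6 B=12 C=-1 D=0 ZF=0 PC=6
Step 7: PC=6 exec 'SUB B, 3'. After: A=6 B=9 C=-1 D=0 ZF=0 PC=7
Step 8: PC=7 exec 'ADD A, B'. After: A=15 B=9 C=-1 D=0 ZF=0 PC=8
Step 9: PC=8 exec 'MOV C, A'. After: A=15 B=9 C=15 D=0 ZF=0 PC=9
Step 10: PC=9 exec 'HALT'. After: A=15 B=9 C=15 D=0 ZF=0 PC=9 HALTED
Total instructions executed: 10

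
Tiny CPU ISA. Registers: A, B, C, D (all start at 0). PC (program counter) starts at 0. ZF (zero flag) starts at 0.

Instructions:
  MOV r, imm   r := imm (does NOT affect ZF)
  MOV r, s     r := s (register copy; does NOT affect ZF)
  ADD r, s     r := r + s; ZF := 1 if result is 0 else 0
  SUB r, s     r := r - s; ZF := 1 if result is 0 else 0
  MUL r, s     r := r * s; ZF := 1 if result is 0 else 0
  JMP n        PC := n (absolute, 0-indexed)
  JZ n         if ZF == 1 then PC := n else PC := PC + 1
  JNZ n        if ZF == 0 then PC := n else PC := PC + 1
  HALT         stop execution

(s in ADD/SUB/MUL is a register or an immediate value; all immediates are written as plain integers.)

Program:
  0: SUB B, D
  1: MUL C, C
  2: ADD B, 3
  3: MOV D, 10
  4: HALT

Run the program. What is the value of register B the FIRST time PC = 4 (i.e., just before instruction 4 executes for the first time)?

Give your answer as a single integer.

Step 1: PC=0 exec 'SUB B, D'. After: A=0 B=0 C=0 D=0 ZF=1 PC=1
Step 2: PC=1 exec 'MUL C, C'. After: A=0 B=0 C=0 D=0 ZF=1 PC=2
Step 3: PC=2 exec 'ADD B, 3'. After: A=0 B=3 C=0 D=0 ZF=0 PC=3
Step 4: PC=3 exec 'MOV D, 10'. After: A=0 B=3 C=0 D=10 ZF=0 PC=4
First time PC=4: B=3

3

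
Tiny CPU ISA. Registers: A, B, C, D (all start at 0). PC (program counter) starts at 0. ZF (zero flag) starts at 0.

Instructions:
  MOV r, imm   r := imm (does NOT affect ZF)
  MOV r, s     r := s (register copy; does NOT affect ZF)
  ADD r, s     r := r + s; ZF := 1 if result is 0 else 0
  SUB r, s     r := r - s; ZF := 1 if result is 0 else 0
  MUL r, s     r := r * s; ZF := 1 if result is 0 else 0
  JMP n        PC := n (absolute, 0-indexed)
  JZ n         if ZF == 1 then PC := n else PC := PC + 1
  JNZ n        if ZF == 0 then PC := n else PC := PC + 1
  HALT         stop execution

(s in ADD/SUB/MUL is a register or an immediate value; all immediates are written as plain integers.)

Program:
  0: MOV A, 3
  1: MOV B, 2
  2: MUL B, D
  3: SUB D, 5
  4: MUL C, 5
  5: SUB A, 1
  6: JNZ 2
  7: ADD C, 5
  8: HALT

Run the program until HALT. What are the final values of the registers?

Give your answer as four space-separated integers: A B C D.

Step 1: PC=0 exec 'MOV A, 3'. After: A=3 B=0 C=0 D=0 ZF=0 PC=1
Step 2: PC=1 exec 'MOV B, 2'. After: A=3 B=2 C=0 D=0 ZF=0 PC=2
Step 3: PC=2 exec 'MUL B, D'. After: A=3 B=0 C=0 D=0 ZF=1 PC=3
Step 4: PC=3 exec 'SUB D, 5'. After: A=3 B=0 C=0 D=-5 ZF=0 PC=4
Step 5: PC=4 exec 'MUL C, 5'. After: A=3 B=0 C=0 D=-5 ZF=1 PC=5
Step 6: PC=5 exec 'SUB A, 1'. After: A=2 B=0 C=0 D=-5 ZF=0 PC=6
Step 7: PC=6 exec 'JNZ 2'. After: A=2 B=0 C=0 D=-5 ZF=0 PC=2
Step 8: PC=2 exec 'MUL B, D'. After: A=2 B=0 C=0 D=-5 ZF=1 PC=3
Step 9: PC=3 exec 'SUB D, 5'. After: A=2 B=0 C=0 D=-10 ZF=0 PC=4
Step 10: PC=4 exec 'MUL C, 5'. After: A=2 B=0 C=0 D=-10 ZF=1 PC=5
Step 11: PC=5 exec 'SUB A, 1'. After: A=1 B=0 C=0 D=-10 ZF=0 PC=6
Step 12: PC=6 exec 'JNZ 2'. After: A=1 B=0 C=0 D=-10 ZF=0 PC=2
Step 13: PC=2 exec 'MUL B, D'. After: A=1 B=0 C=0 D=-10 ZF=1 PC=3
Step 14: PC=3 exec 'SUB D, 5'. After: A=1 B=0 C=0 D=-15 ZF=0 PC=4
Step 15: PC=4 exec 'MUL C, 5'. After: A=1 B=0 C=0 D=-15 ZF=1 PC=5
Step 16: PC=5 exec 'SUB A, 1'. After: A=0 B=0 C=0 D=-15 ZF=1 PC=6
Step 17: PC=6 exec 'JNZ 2'. After: A=0 B=0 C=0 D=-15 ZF=1 PC=7
Step 18: PC=7 exec 'ADD C, 5'. After: A=0 B=0 C=5 D=-15 ZF=0 PC=8
Step 19: PC=8 exec 'HALT'. After: A=0 B=0 C=5 D=-15 ZF=0 PC=8 HALTED

Answer: 0 0 5 -15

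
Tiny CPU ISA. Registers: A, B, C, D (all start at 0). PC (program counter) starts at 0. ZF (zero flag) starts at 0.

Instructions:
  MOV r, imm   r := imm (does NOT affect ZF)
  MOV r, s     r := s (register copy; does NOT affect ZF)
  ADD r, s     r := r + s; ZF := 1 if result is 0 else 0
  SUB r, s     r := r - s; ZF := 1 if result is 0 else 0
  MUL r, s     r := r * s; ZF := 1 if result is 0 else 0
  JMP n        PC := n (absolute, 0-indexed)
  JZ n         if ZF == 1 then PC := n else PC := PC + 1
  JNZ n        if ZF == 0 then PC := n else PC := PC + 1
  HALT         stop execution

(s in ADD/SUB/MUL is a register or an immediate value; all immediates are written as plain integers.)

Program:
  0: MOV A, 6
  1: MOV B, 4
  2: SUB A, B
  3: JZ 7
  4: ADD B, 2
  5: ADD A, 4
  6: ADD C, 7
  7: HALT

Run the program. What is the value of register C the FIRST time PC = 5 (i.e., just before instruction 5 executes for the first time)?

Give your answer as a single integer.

Step 1: PC=0 exec 'MOV A, 6'. After: A=6 B=0 C=0 D=0 ZF=0 PC=1
Step 2: PC=1 exec 'MOV B, 4'. After: A=6 B=4 C=0 D=0 ZF=0 PC=2
Step 3: PC=2 exec 'SUB A, B'. After: A=2 B=4 C=0 D=0 ZF=0 PC=3
Step 4: PC=3 exec 'JZ 7'. After: A=2 B=4 C=0 D=0 ZF=0 PC=4
Step 5: PC=4 exec 'ADD B, 2'. After: A=2 B=6 C=0 D=0 ZF=0 PC=5
First time PC=5: C=0

0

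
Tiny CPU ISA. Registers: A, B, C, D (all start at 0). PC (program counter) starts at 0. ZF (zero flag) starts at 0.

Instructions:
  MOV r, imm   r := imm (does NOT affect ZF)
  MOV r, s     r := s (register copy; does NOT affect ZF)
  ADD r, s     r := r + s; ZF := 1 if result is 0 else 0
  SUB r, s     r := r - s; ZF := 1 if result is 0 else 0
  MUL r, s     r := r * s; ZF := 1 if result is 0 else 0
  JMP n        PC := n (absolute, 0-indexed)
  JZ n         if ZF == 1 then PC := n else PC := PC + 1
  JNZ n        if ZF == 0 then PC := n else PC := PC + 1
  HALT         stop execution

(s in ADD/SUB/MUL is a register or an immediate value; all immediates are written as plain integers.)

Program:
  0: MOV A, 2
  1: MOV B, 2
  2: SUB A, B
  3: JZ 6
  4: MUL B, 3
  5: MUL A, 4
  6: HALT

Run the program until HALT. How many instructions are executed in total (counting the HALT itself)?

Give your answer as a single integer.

Answer: 5

Derivation:
Step 1: PC=0 exec 'MOV A, 2'. After: A=2 B=0 C=0 D=0 ZF=0 PC=1
Step 2: PC=1 exec 'MOV B, 2'. After: A=2 B=2 C=0 D=0 ZF=0 PC=2
Step 3: PC=2 exec 'SUB A, B'. After: A=0 B=2 C=0 D=0 ZF=1 PC=3
Step 4: PC=3 exec 'JZ 6'. After: A=0 B=2 C=0 D=0 ZF=1 PC=6
Step 5: PC=6 exec 'HALT'. After: A=0 B=2 C=0 D=0 ZF=1 PC=6 HALTED
Total instructions executed: 5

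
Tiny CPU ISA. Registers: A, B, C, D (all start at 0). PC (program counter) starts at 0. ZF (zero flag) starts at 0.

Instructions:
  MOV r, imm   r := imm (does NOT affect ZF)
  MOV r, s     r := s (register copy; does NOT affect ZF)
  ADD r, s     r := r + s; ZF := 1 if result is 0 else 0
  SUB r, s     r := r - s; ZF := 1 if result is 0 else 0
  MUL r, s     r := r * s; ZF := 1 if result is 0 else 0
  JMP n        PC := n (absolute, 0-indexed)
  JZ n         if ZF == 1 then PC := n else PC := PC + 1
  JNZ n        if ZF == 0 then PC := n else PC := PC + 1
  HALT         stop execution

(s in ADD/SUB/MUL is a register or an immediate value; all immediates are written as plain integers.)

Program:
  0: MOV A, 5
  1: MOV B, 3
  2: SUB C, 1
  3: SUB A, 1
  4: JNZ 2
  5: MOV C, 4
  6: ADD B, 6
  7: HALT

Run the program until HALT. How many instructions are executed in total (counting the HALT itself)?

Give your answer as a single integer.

Answer: 20

Derivation:
Step 1: PC=0 exec 'MOV A, 5'. After: A=5 B=0 C=0 D=0 ZF=0 PC=1
Step 2: PC=1 exec 'MOV B, 3'. After: A=5 B=3 C=0 D=0 ZF=0 PC=2
Step 3: PC=2 exec 'SUB C, 1'. After: A=5 B=3 C=-1 D=0 ZF=0 PC=3
Step 4: PC=3 exec 'SUB A, 1'. After: A=4 B=3 C=-1 D=0 ZF=0 PC=4
Step 5: PC=4 exec 'JNZ 2'. After: A=4 B=3 C=-1 D=0 ZF=0 PC=2
Step 6: PC=2 exec 'SUB C, 1'. After: A=4 B=3 C=-2 D=0 ZF=0 PC=3
Step 7: PC=3 exec 'SUB A, 1'. After: A=3 B=3 C=-2 D=0 ZF=0 PC=4
Step 8: PC=4 exec 'JNZ 2'. After: A=3 B=3 C=-2 D=0 ZF=0 PC=2
Step 9: PC=2 exec 'SUB C, 1'. After: A=3 B=3 C=-3 D=0 ZF=0 PC=3
Step 10: PC=3 exec 'SUB A, 1'. After: A=2 B=3 C=-3 D=0 ZF=0 PC=4
Step 11: PC=4 exec 'JNZ 2'. After: A=2 B=3 C=-3 D=0 ZF=0 PC=2
Step 12: PC=2 exec 'SUB C, 1'. After: A=2 B=3 C=-4 D=0 ZF=0 PC=3
Step 13: PC=3 exec 'SUB A, 1'. After: A=1 B=3 C=-4 D=0 ZF=0 PC=4
Step 14: PC=4 exec 'JNZ 2'. After: A=1 B=3 C=-4 D=0 ZF=0 PC=2
Step 15: PC=2 exec 'SUB C, 1'. After: A=1 B=3 C=-5 D=0 ZF=0 PC=3
Step 16: PC=3 exec 'SUB A, 1'. After: A=0 B=3 C=-5 D=0 ZF=1 PC=4
Step 17: PC=4 exec 'JNZ 2'. After: A=0 B=3 C=-5 D=0 ZF=1 PC=5
Step 18: PC=5 exec 'MOV C, 4'. After: A=0 B=3 C=4 D=0 ZF=1 PC=6
Step 19: PC=6 exec 'ADD B, 6'. After: A=0 B=9 C=4 D=0 ZF=0 PC=7
Step 20: PC=7 exec 'HALT'. After: A=0 B=9 C=4 D=0 ZF=0 PC=7 HALTED
Total instructions executed: 20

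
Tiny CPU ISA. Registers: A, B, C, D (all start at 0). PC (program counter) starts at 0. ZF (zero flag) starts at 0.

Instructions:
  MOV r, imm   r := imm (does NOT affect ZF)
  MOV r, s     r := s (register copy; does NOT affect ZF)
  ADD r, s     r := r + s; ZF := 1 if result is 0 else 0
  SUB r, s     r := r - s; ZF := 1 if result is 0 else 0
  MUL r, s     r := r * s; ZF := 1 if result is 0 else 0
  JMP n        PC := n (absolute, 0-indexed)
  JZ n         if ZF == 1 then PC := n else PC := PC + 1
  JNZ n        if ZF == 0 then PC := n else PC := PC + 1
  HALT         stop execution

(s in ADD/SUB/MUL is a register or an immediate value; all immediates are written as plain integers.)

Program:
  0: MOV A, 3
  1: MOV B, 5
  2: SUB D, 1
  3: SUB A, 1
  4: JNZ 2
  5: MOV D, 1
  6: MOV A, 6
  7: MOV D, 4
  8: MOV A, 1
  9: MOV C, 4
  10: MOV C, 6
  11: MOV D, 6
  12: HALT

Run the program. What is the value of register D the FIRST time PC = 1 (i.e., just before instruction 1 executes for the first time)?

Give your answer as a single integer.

Step 1: PC=0 exec 'MOV A, 3'. After: A=3 B=0 C=0 D=0 ZF=0 PC=1
First time PC=1: D=0

0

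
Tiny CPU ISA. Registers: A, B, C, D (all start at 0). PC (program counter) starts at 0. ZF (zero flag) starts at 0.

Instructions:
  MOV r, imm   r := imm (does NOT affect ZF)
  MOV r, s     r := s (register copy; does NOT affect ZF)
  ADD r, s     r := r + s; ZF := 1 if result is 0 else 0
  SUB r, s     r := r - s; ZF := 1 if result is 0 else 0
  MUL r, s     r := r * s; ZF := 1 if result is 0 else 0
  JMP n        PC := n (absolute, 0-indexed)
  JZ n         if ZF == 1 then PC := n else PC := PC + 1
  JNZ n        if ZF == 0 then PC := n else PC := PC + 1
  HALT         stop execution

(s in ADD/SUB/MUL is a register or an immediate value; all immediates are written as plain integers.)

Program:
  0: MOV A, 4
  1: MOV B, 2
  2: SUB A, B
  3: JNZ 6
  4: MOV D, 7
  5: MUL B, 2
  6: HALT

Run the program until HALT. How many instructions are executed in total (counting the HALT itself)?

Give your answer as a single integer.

Answer: 5

Derivation:
Step 1: PC=0 exec 'MOV A, 4'. After: A=4 B=0 C=0 D=0 ZF=0 PC=1
Step 2: PC=1 exec 'MOV B, 2'. After: A=4 B=2 C=0 D=0 ZF=0 PC=2
Step 3: PC=2 exec 'SUB A, B'. After: A=2 B=2 C=0 D=0 ZF=0 PC=3
Step 4: PC=3 exec 'JNZ 6'. After: A=2 B=2 C=0 D=0 ZF=0 PC=6
Step 5: PC=6 exec 'HALT'. After: A=2 B=2 C=0 D=0 ZF=0 PC=6 HALTED
Total instructions executed: 5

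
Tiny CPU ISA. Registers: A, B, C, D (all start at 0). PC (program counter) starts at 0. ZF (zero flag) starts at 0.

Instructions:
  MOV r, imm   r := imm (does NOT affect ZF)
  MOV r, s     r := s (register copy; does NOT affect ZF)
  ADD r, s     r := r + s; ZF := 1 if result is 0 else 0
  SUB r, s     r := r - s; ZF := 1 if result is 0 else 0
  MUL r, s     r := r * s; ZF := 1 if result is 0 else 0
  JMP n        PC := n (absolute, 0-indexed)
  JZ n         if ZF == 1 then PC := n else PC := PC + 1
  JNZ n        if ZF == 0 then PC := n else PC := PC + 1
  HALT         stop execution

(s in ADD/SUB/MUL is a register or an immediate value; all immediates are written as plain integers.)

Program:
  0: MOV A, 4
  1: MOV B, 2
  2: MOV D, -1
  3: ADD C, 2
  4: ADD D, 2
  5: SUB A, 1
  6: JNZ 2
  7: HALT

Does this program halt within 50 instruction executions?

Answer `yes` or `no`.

Step 1: PC=0 exec 'MOV A, 4'. After: A=4 B=0 C=0 D=0 ZF=0 PC=1
Step 2: PC=1 exec 'MOV B, 2'. After: A=4 B=2 C=0 D=0 ZF=0 PC=2
Step 3: PC=2 exec 'MOV D, -1'. After: A=4 B=2 C=0 D=-1 ZF=0 PC=3
Step 4: PC=3 exec 'ADD C, 2'. After: A=4 B=2 C=2 D=-1 ZF=0 PC=4
Step 5: PC=4 exec 'ADD D, 2'. After: A=4 B=2 C=2 D=1 ZF=0 PC=5
Step 6: PC=5 exec 'SUB A, 1'. After: A=3 B=2 C=2 D=1 ZF=0 PC=6
Step 7: PC=6 exec 'JNZ 2'. After: A=3 B=2 C=2 D=1 ZF=0 PC=2
Step 8: PC=2 exec 'MOV D, -1'. After: A=3 B=2 C=2 D=-1 ZF=0 PC=3
Step 9: PC=3 exec 'ADD C, 2'. After: A=3 B=2 C=4 D=-1 ZF=0 PC=4
Step 10: PC=4 exec 'ADD D, 2'. After: A=3 B=2 C=4 D=1 ZF=0 PC=5
Step 11: PC=5 exec 'SUB A, 1'. After: A=2 B=2 C=4 D=1 ZF=0 PC=6
Step 12: PC=6 exec 'JNZ 2'. After: A=2 B=2 C=4 D=1 ZF=0 PC=2
Step 13: PC=2 exec 'MOV D, -1'. After: A=2 B=2 C=4 D=-1 ZF=0 PC=3
Step 14: PC=3 exec 'ADD C, 2'. After: A=2 B=2 C=6 D=-1 ZF=0 PC=4
Step 15: PC=4 exec 'ADD D, 2'. After: A=2 B=2 C=6 D=1 ZF=0 PC=5
Step 16: PC=5 exec 'SUB A, 1'. After: A=1 B=2 C=6 D=1 ZF=0 PC=6
Step 17: PC=6 exec 'JNZ 2'. After: A=1 B=2 C=6 D=1 ZF=0 PC=2
Step 18: PC=2 exec 'MOV D, -1'. After: A=1 B=2 C=6 D=-1 ZF=0 PC=3
Step 19: PC=3 exec 'ADD C, 2'. After: A=1 B=2 C=8 D=-1 ZF=0 PC=4
Step 20: PC=4 exec 'ADD D, 2'. After: A=1 B=2 C=8 D=1 ZF=0 PC=5
Step 21: PC=5 exec 'SUB A, 1'. After: A=0 B=2 C=8 D=1 ZF=1 PC=6
Step 22: PC=6 exec 'JNZ 2'. After: A=0 B=2 C=8 D=1 ZF=1 PC=7
Step 23: PC=7 exec 'HALT'. After: A=0 B=2 C=8 D=1 ZF=1 PC=7 HALTED

Answer: yes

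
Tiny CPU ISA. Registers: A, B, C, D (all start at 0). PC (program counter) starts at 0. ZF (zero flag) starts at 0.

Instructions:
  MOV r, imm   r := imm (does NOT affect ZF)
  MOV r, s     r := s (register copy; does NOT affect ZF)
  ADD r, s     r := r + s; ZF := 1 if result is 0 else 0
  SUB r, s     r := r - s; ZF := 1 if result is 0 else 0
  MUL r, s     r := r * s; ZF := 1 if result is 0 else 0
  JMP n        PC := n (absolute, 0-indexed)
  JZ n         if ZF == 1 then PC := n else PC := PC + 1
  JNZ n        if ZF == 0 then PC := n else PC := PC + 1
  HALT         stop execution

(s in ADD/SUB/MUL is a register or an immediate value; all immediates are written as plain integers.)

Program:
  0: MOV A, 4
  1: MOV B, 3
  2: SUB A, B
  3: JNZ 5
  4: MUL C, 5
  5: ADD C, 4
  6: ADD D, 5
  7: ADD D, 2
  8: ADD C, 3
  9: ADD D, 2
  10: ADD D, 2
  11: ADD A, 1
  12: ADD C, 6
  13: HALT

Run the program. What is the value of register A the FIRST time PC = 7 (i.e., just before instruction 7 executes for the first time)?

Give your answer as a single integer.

Step 1: PC=0 exec 'MOV A, 4'. After: A=4 B=0 C=0 D=0 ZF=0 PC=1
Step 2: PC=1 exec 'MOV B, 3'. After: A=4 B=3 C=0 D=0 ZF=0 PC=2
Step 3: PC=2 exec 'SUB A, B'. After: A=1 B=3 C=0 D=0 ZF=0 PC=3
Step 4: PC=3 exec 'JNZ 5'. After: A=1 B=3 C=0 D=0 ZF=0 PC=5
Step 5: PC=5 exec 'ADD C, 4'. After: A=1 B=3 C=4 D=0 ZF=0 PC=6
Step 6: PC=6 exec 'ADD D, 5'. After: A=1 B=3 C=4 D=5 ZF=0 PC=7
First time PC=7: A=1

1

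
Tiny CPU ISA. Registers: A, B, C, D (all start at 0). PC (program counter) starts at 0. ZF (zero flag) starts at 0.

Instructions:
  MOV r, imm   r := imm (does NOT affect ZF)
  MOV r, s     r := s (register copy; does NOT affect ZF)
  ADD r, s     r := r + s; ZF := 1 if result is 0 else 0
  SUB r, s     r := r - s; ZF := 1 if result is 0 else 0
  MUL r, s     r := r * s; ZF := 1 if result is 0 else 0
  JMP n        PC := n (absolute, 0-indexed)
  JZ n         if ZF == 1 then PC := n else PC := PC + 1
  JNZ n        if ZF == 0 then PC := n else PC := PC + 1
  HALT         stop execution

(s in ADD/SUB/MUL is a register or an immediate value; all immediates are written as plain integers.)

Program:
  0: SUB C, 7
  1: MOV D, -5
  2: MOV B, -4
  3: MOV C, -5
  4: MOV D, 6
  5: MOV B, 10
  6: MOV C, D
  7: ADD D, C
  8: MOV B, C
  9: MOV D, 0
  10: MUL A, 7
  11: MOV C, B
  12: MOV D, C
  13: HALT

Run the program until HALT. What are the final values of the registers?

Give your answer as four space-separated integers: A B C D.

Answer: 0 6 6 6

Derivation:
Step 1: PC=0 exec 'SUB C, 7'. After: A=0 B=0 C=-7 D=0 ZF=0 PC=1
Step 2: PC=1 exec 'MOV D, -5'. After: A=0 B=0 C=-7 D=-5 ZF=0 PC=2
Step 3: PC=2 exec 'MOV B, -4'. After: A=0 B=-4 C=-7 D=-5 ZF=0 PC=3
Step 4: PC=3 exec 'MOV C, -5'. After: A=0 B=-4 C=-5 D=-5 ZF=0 PC=4
Step 5: PC=4 exec 'MOV D, 6'. After: A=0 B=-4 C=-5 D=6 ZF=0 PC=5
Step 6: PC=5 exec 'MOV B, 10'. After: A=0 B=10 C=-5 D=6 ZF=0 PC=6
Step 7: PC=6 exec 'MOV C, D'. After: A=0 B=10 C=6 D=6 ZF=0 PC=7
Step 8: PC=7 exec 'ADD D, C'. After: A=0 B=10 C=6 D=12 ZF=0 PC=8
Step 9: PC=8 exec 'MOV B, C'. After: A=0 B=6 C=6 D=12 ZF=0 PC=9
Step 10: PC=9 exec 'MOV D, 0'. After: A=0 B=6 C=6 D=0 ZF=0 PC=10
Step 11: PC=10 exec 'MUL A, 7'. After: A=0 B=6 C=6 D=0 ZF=1 PC=11
Step 12: PC=11 exec 'MOV C, B'. After: A=0 B=6 C=6 D=0 ZF=1 PC=12
Step 13: PC=12 exec 'MOV D, C'. After: A=0 B=6 C=6 D=6 ZF=1 PC=13
Step 14: PC=13 exec 'HALT'. After: A=0 B=6 C=6 D=6 ZF=1 PC=13 HALTED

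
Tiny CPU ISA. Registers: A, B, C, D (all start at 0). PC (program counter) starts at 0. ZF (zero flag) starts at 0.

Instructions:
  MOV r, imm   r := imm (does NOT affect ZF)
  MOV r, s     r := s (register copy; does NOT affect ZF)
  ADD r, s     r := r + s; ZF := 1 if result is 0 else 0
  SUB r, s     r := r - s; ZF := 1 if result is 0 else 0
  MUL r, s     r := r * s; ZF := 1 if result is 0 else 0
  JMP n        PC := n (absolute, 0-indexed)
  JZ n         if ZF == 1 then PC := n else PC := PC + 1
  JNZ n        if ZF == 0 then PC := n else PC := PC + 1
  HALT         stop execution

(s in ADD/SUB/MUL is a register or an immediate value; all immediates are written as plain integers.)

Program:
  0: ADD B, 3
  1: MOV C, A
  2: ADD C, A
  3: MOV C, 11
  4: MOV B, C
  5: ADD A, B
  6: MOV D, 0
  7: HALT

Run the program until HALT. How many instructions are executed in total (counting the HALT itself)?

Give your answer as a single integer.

Answer: 8

Derivation:
Step 1: PC=0 exec 'ADD B, 3'. After: A=0 B=3 C=0 D=0 ZF=0 PC=1
Step 2: PC=1 exec 'MOV C, A'. After: A=0 B=3 C=0 D=0 ZF=0 PC=2
Step 3: PC=2 exec 'ADD C, A'. After: A=0 B=3 C=0 D=0 ZF=1 PC=3
Step 4: PC=3 exec 'MOV C, 11'. After: A=0 B=3 C=11 D=0 ZF=1 PC=4
Step 5: PC=4 exec 'MOV B, C'. After: A=0 B=11 C=11 D=0 ZF=1 PC=5
Step 6: PC=5 exec 'ADD A, B'. After: A=11 B=11 C=11 D=0 ZF=0 PC=6
Step 7: PC=6 exec 'MOV D, 0'. After: A=11 B=11 C=11 D=0 ZF=0 PC=7
Step 8: PC=7 exec 'HALT'. After: A=11 B=11 C=11 D=0 ZF=0 PC=7 HALTED
Total instructions executed: 8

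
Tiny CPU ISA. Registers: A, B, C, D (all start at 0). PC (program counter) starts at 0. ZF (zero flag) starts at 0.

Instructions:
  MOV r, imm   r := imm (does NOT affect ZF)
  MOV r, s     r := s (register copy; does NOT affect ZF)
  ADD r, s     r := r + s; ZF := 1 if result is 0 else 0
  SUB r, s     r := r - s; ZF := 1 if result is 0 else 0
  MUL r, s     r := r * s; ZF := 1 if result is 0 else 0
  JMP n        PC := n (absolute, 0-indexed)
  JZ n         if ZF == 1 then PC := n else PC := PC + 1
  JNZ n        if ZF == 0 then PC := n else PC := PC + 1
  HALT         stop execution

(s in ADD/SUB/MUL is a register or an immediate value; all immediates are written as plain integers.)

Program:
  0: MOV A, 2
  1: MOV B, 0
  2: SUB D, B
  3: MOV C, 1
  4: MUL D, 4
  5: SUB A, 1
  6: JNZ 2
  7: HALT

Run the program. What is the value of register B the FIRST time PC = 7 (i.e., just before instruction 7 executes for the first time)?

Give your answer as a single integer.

Step 1: PC=0 exec 'MOV A, 2'. After: A=2 B=0 C=0 D=0 ZF=0 PC=1
Step 2: PC=1 exec 'MOV B, 0'. After: A=2 B=0 C=0 D=0 ZF=0 PC=2
Step 3: PC=2 exec 'SUB D, B'. After: A=2 B=0 C=0 D=0 ZF=1 PC=3
Step 4: PC=3 exec 'MOV C, 1'. After: A=2 B=0 C=1 D=0 ZF=1 PC=4
Step 5: PC=4 exec 'MUL D, 4'. After: A=2 B=0 C=1 D=0 ZF=1 PC=5
Step 6: PC=5 exec 'SUB A, 1'. After: A=1 B=0 C=1 D=0 ZF=0 PC=6
Step 7: PC=6 exec 'JNZ 2'. After: A=1 B=0 C=1 D=0 ZF=0 PC=2
Step 8: PC=2 exec 'SUB D, B'. After: A=1 B=0 C=1 D=0 ZF=1 PC=3
Step 9: PC=3 exec 'MOV C, 1'. After: A=1 B=0 C=1 D=0 ZF=1 PC=4
Step 10: PC=4 exec 'MUL D, 4'. After: A=1 B=0 C=1 D=0 ZF=1 PC=5
Step 11: PC=5 exec 'SUB A, 1'. After: A=0 B=0 C=1 D=0 ZF=1 PC=6
Step 12: PC=6 exec 'JNZ 2'. After: A=0 B=0 C=1 D=0 ZF=1 PC=7
First time PC=7: B=0

0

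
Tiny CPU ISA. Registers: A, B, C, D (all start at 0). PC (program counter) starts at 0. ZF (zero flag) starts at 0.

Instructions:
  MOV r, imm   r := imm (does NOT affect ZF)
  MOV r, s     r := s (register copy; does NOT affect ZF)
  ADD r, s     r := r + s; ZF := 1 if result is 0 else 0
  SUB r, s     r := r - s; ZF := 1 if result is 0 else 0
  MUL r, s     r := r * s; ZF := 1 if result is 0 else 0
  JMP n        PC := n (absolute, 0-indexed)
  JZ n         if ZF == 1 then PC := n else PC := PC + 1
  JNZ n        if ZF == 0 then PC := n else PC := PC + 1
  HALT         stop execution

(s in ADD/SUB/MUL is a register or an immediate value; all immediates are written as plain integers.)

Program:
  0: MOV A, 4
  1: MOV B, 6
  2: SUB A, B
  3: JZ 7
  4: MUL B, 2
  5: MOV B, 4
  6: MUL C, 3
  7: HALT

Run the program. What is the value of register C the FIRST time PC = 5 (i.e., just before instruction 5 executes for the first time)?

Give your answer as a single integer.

Step 1: PC=0 exec 'MOV A, 4'. After: A=4 B=0 C=0 D=0 ZF=0 PC=1
Step 2: PC=1 exec 'MOV B, 6'. After: A=4 B=6 C=0 D=0 ZF=0 PC=2
Step 3: PC=2 exec 'SUB A, B'. After: A=-2 B=6 C=0 D=0 ZF=0 PC=3
Step 4: PC=3 exec 'JZ 7'. After: A=-2 B=6 C=0 D=0 ZF=0 PC=4
Step 5: PC=4 exec 'MUL B, 2'. After: A=-2 B=12 C=0 D=0 ZF=0 PC=5
First time PC=5: C=0

0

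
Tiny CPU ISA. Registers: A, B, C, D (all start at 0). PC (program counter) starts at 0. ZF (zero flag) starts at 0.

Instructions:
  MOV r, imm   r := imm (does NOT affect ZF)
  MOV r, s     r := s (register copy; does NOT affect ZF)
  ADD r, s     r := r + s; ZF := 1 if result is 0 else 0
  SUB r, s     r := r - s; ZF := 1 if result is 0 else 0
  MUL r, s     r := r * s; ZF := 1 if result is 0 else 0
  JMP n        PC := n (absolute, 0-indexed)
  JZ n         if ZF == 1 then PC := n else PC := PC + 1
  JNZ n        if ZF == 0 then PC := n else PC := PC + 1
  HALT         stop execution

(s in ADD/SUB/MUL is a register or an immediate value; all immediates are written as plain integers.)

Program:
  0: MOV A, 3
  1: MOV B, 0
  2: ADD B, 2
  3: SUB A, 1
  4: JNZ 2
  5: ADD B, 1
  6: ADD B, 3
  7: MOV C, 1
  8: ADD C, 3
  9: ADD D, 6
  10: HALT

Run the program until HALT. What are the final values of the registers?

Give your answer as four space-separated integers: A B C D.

Answer: 0 10 4 6

Derivation:
Step 1: PC=0 exec 'MOV A, 3'. After: A=3 B=0 C=0 D=0 ZF=0 PC=1
Step 2: PC=1 exec 'MOV B, 0'. After: A=3 B=0 C=0 D=0 ZF=0 PC=2
Step 3: PC=2 exec 'ADD B, 2'. After: A=3 B=2 C=0 D=0 ZF=0 PC=3
Step 4: PC=3 exec 'SUB A, 1'. After: A=2 B=2 C=0 D=0 ZF=0 PC=4
Step 5: PC=4 exec 'JNZ 2'. After: A=2 B=2 C=0 D=0 ZF=0 PC=2
Step 6: PC=2 exec 'ADD B, 2'. After: A=2 B=4 C=0 D=0 ZF=0 PC=3
Step 7: PC=3 exec 'SUB A, 1'. After: A=1 B=4 C=0 D=0 ZF=0 PC=4
Step 8: PC=4 exec 'JNZ 2'. After: A=1 B=4 C=0 D=0 ZF=0 PC=2
Step 9: PC=2 exec 'ADD B, 2'. After: A=1 B=6 C=0 D=0 ZF=0 PC=3
Step 10: PC=3 exec 'SUB A, 1'. After: A=0 B=6 C=0 D=0 ZF=1 PC=4
Step 11: PC=4 exec 'JNZ 2'. After: A=0 B=6 C=0 D=0 ZF=1 PC=5
Step 12: PC=5 exec 'ADD B, 1'. After: A=0 B=7 C=0 D=0 ZF=0 PC=6
Step 13: PC=6 exec 'ADD B, 3'. After: A=0 B=10 C=0 D=0 ZF=0 PC=7
Step 14: PC=7 exec 'MOV C, 1'. After: A=0 B=10 C=1 D=0 ZF=0 PC=8
Step 15: PC=8 exec 'ADD C, 3'. After: A=0 B=10 C=4 D=0 ZF=0 PC=9
Step 16: PC=9 exec 'ADD D, 6'. After: A=0 B=10 C=4 D=6 ZF=0 PC=10
Step 17: PC=10 exec 'HALT'. After: A=0 B=10 C=4 D=6 ZF=0 PC=10 HALTED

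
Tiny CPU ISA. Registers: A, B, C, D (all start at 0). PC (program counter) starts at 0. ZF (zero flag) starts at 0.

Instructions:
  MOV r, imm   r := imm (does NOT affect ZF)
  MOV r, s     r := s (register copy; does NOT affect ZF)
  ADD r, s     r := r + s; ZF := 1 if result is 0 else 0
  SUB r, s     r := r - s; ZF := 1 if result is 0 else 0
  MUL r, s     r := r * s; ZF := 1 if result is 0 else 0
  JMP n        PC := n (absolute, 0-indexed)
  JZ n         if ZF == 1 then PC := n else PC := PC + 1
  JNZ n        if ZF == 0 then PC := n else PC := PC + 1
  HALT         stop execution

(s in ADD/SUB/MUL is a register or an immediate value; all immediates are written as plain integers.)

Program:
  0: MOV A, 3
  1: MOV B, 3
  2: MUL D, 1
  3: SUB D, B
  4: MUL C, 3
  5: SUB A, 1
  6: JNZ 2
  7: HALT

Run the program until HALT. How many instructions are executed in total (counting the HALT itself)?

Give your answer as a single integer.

Answer: 18

Derivation:
Step 1: PC=0 exec 'MOV A, 3'. After: A=3 B=0 C=0 D=0 ZF=0 PC=1
Step 2: PC=1 exec 'MOV B, 3'. After: A=3 B=3 C=0 D=0 ZF=0 PC=2
Step 3: PC=2 exec 'MUL D, 1'. After: A=3 B=3 C=0 D=0 ZF=1 PC=3
Step 4: PC=3 exec 'SUB D, B'. After: A=3 B=3 C=0 D=-3 ZF=0 PC=4
Step 5: PC=4 exec 'MUL C, 3'. After: A=3 B=3 C=0 D=-3 ZF=1 PC=5
Step 6: PC=5 exec 'SUB A, 1'. After: A=2 B=3 C=0 D=-3 ZF=0 PC=6
Step 7: PC=6 exec 'JNZ 2'. After: A=2 B=3 C=0 D=-3 ZF=0 PC=2
Step 8: PC=2 exec 'MUL D, 1'. After: A=2 B=3 C=0 D=-3 ZF=0 PC=3
Step 9: PC=3 exec 'SUB D, B'. After: A=2 B=3 C=0 D=-6 ZF=0 PC=4
Step 10: PC=4 exec 'MUL C, 3'. After: A=2 B=3 C=0 D=-6 ZF=1 PC=5
Step 11: PC=5 exec 'SUB A, 1'. After: A=1 B=3 C=0 D=-6 ZF=0 PC=6
Step 12: PC=6 exec 'JNZ 2'. After: A=1 B=3 C=0 D=-6 ZF=0 PC=2
Step 13: PC=2 exec 'MUL D, 1'. After: A=1 B=3 C=0 D=-6 ZF=0 PC=3
Step 14: PC=3 exec 'SUB D, B'. After: A=1 B=3 C=0 D=-9 ZF=0 PC=4
Step 15: PC=4 exec 'MUL C, 3'. After: A=1 B=3 C=0 D=-9 ZF=1 PC=5
Step 16: PC=5 exec 'SUB A, 1'. After: A=0 B=3 C=0 D=-9 ZF=1 PC=6
Step 17: PC=6 exec 'JNZ 2'. After: A=0 B=3 C=0 D=-9 ZF=1 PC=7
Step 18: PC=7 exec 'HALT'. After: A=0 B=3 C=0 D=-9 ZF=1 PC=7 HALTED
Total instructions executed: 18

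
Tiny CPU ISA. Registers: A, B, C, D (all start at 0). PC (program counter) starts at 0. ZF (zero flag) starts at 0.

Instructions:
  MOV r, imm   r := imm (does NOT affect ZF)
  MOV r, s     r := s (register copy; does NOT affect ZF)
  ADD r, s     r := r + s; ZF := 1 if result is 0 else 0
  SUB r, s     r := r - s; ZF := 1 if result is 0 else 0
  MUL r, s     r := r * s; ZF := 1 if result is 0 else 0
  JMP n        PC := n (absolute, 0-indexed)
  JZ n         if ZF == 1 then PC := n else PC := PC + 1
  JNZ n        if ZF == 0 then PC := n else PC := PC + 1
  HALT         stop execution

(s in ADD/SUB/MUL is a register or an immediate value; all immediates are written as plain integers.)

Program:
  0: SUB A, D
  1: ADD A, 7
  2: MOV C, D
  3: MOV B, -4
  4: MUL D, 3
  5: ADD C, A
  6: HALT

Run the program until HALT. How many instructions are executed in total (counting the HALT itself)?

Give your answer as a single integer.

Step 1: PC=0 exec 'SUB A, D'. After: A=0 B=0 C=0 D=0 ZF=1 PC=1
Step 2: PC=1 exec 'ADD A, 7'. After: A=7 B=0 C=0 D=0 ZF=0 PC=2
Step 3: PC=2 exec 'MOV C, D'. After: A=7 B=0 C=0 D=0 ZF=0 PC=3
Step 4: PC=3 exec 'MOV B, -4'. After: A=7 B=-4 C=0 D=0 ZF=0 PC=4
Step 5: PC=4 exec 'MUL D, 3'. After: A=7 B=-4 C=0 D=0 ZF=1 PC=5
Step 6: PC=5 exec 'ADD C, A'. After: A=7 B=-4 C=7 D=0 ZF=0 PC=6
Step 7: PC=6 exec 'HALT'. After: A=7 B=-4 C=7 D=0 ZF=0 PC=6 HALTED
Total instructions executed: 7

Answer: 7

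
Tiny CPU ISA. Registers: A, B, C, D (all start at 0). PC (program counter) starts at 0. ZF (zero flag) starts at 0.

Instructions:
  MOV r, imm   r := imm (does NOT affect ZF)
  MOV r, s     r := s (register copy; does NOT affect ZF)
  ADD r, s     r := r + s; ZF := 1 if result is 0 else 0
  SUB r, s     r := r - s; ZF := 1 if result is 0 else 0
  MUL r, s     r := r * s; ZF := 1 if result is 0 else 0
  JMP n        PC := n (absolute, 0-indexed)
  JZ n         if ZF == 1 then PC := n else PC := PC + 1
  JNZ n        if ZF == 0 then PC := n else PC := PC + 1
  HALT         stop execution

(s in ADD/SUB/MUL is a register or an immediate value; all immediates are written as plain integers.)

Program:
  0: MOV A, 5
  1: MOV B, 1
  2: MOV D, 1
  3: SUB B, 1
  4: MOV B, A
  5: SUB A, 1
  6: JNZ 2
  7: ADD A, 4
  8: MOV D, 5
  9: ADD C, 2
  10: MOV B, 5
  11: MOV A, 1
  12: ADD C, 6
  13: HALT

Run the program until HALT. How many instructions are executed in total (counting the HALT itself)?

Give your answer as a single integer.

Step 1: PC=0 exec 'MOV A, 5'. After: A=5 B=0 C=0 D=0 ZF=0 PC=1
Step 2: PC=1 exec 'MOV B, 1'. After: A=5 B=1 C=0 D=0 ZF=0 PC=2
Step 3: PC=2 exec 'MOV D, 1'. After: A=5 B=1 C=0 D=1 ZF=0 PC=3
Step 4: PC=3 exec 'SUB B, 1'. After: A=5 B=0 C=0 D=1 ZF=1 PC=4
Step 5: PC=4 exec 'MOV B, A'. After: A=5 B=5 C=0 D=1 ZF=1 PC=5
Step 6: PC=5 exec 'SUB A, 1'. After: A=4 B=5 C=0 D=1 ZF=0 PC=6
Step 7: PC=6 exec 'JNZ 2'. After: A=4 B=5 C=0 D=1 ZF=0 PC=2
Step 8: PC=2 exec 'MOV D, 1'. After: A=4 B=5 C=0 D=1 ZF=0 PC=3
Step 9: PC=3 exec 'SUB B, 1'. After: A=4 B=4 C=0 D=1 ZF=0 PC=4
Step 10: PC=4 exec 'MOV B, A'. After: A=4 B=4 C=0 D=1 ZF=0 PC=5
Step 11: PC=5 exec 'SUB A, 1'. After: A=3 B=4 C=0 D=1 ZF=0 PC=6
Step 12: PC=6 exec 'JNZ 2'. After: A=3 B=4 C=0 D=1 ZF=0 PC=2
Step 13: PC=2 exec 'MOV D, 1'. After: A=3 B=4 C=0 D=1 ZF=0 PC=3
Step 14: PC=3 exec 'SUB B, 1'. After: A=3 B=3 C=0 D=1 ZF=0 PC=4
Step 15: PC=4 exec 'MOV B, A'. After: A=3 B=3 C=0 D=1 ZF=0 PC=5
Step 16: PC=5 exec 'SUB A, 1'. After: A=2 B=3 C=0 D=1 ZF=0 PC=6
Step 17: PC=6 exec 'JNZ 2'. After: A=2 B=3 C=0 D=1 ZF=0 PC=2
Step 18: PC=2 exec 'MOV D, 1'. After: A=2 B=3 C=0 D=1 ZF=0 PC=3
Step 19: PC=3 exec 'SUB B, 1'. After: A=2 B=2 C=0 D=1 ZF=0 PC=4
Step 20: PC=4 exec 'MOV B, A'. After: A=2 B=2 C=0 D=1 ZF=0 PC=5
Step 21: PC=5 exec 'SUB A, 1'. After: A=1 B=2 C=0 D=1 ZF=0 PC=6
Step 22: PC=6 exec 'JNZ 2'. After: A=1 B=2 C=0 D=1 ZF=0 PC=2
Step 23: PC=2 exec 'MOV D, 1'. After: A=1 B=2 C=0 D=1 ZF=0 PC=3
Step 24: PC=3 exec 'SUB B, 1'. After: A=1 B=1 C=0 D=1 ZF=0 PC=4
Step 25: PC=4 exec 'MOV B, A'. After: A=1 B=1 C=0 D=1 ZF=0 PC=5
Step 26: PC=5 exec 'SUB A, 1'. After: A=0 B=1 C=0 D=1 ZF=1 PC=6
Step 27: PC=6 exec 'JNZ 2'. After: A=0 B=1 C=0 D=1 ZF=1 PC=7
Step 28: PC=7 exec 'ADD A, 4'. After: A=4 B=1 C=0 D=1 ZF=0 PC=8
Step 29: PC=8 exec 'MOV D, 5'. After: A=4 B=1 C=0 D=5 ZF=0 PC=9
Step 30: PC=9 exec 'ADD C, 2'. After: A=4 B=1 C=2 D=5 ZF=0 PC=10
Step 31: PC=10 exec 'MOV B, 5'. After: A=4 B=5 C=2 D=5 ZF=0 PC=11
Step 32: PC=11 exec 'MOV A, 1'. After: A=1 B=5 C=2 D=5 ZF=0 PC=12
Step 33: PC=12 exec 'ADD C, 6'. After: A=1 B=5 C=8 D=5 ZF=0 PC=13
Step 34: PC=13 exec 'HALT'. After: A=1 B=5 C=8 D=5 ZF=0 PC=13 HALTED
Total instructions executed: 34

Answer: 34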